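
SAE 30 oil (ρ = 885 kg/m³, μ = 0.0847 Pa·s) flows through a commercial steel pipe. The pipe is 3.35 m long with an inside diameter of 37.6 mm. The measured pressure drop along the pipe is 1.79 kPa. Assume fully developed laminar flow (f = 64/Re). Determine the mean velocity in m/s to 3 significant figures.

V ≈ 0.279 m/s

For laminar flow, f = 64/Re with Re = ρVD/μ, so Darcy-Weisbach reduces to ΔP = 32μLV/D². Solving for V: V = ΔP·D²/(32μL) = 1790·(0.0376)²/(32·0.0847·3.35) = 0.2787 m/s.
Check: Re = ρVD/μ = 885·0.2787·0.0376/0.0847 = 109.5 < 2300, so the laminar assumption holds.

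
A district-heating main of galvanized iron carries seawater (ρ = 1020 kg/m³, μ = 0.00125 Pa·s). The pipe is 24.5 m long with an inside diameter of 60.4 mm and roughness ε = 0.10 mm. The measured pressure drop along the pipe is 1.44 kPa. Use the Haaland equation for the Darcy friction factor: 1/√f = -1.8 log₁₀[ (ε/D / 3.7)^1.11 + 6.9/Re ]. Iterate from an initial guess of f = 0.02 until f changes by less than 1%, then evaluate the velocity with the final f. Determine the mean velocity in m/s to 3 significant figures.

Rearranging Darcy-Weisbach: V = √(2·ΔP·D/(f·L·ρ)). With ε/D = 0.0001/0.0604 = 0.00166, iterate starting from f = 0.02:
  f = 0.02 → V = √(2·1440·0.0604/(0.02·24.5·1020)) = 0.59 m/s; Re = ρVD/μ = 2.908e+04; f → 0.02721
  f = 0.02721 → V = 0.5057 m/s; Re = 2.493e+04; f → 0.02784
  f = 0.02784 → V = 0.5 m/s; Re = 2.464e+04; f → 0.02789
Converged (Δf/f < 1%). With the final f = 0.02789: V = √(2·1440·0.0604/(0.02789·24.5·1020)) = 0.4996 m/s.

V ≈ 0.500 m/s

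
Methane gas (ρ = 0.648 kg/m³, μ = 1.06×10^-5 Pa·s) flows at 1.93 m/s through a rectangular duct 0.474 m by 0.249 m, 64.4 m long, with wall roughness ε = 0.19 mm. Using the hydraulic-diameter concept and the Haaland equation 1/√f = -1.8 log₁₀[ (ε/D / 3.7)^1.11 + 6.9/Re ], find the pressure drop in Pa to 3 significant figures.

ΔP ≈ 5.60 Pa

Hydraulic diameter D_h = 4A/P = 4·(0.474·0.249)/(2·(0.474+0.249)) = 0.4721/1.446 = 0.3265 m.
Re = ρVD_h/μ = 0.648·1.93·0.3265/1.06e-05 = 3.852e+04.
ε/D_h = 0.00019/0.3265 = 0.000582; Haaland gives 1/√f = -1.8 log₁₀[6e-05+0.000179] = 6.518, so f = 0.02354.
ΔP = f(L/D_h)(ρV²/2) = 0.02354·64.4/0.3265·1.207 = 5.603 Pa.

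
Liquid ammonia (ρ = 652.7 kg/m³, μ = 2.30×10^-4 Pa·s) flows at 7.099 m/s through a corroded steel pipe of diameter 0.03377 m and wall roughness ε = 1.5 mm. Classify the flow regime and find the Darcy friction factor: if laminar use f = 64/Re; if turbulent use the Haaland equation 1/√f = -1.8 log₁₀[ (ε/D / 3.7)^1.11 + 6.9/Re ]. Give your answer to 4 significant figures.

f ≈ 0.06795

Re = ρVD/μ = 652.7·7.099·0.03377/0.00023 = 6.803e+05.
Re > 4000 → turbulent. ε/D = 0.0015/0.03377 = 0.0444; Haaland: 1/√f = -1.8 log₁₀[0.00738 + 1.01e-05] = 3.836, so f = 0.06795.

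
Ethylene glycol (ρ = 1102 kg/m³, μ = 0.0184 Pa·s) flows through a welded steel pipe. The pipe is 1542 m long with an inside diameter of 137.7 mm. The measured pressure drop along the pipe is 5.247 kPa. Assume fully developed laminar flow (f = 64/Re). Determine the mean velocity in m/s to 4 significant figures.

For laminar flow, f = 64/Re with Re = ρVD/μ, so Darcy-Weisbach reduces to ΔP = 32μLV/D². Solving for V: V = ΔP·D²/(32μL) = 5247·(0.1377)²/(32·0.0184·1542) = 0.1096 m/s.
Check: Re = ρVD/μ = 1102·0.1096·0.1377/0.0184 = 903.7 < 2300, so the laminar assumption holds.

V ≈ 0.1096 m/s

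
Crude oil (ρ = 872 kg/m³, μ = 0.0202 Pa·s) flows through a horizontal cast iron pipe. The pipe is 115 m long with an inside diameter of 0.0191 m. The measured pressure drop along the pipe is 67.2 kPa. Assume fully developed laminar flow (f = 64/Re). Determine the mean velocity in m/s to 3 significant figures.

V ≈ 0.330 m/s

For laminar flow, f = 64/Re with Re = ρVD/μ, so Darcy-Weisbach reduces to ΔP = 32μLV/D². Solving for V: V = ΔP·D²/(32μL) = 6.72e+04·(0.0191)²/(32·0.0202·115) = 0.3298 m/s.
Check: Re = ρVD/μ = 872·0.3298·0.0191/0.0202 = 271.9 < 2300, so the laminar assumption holds.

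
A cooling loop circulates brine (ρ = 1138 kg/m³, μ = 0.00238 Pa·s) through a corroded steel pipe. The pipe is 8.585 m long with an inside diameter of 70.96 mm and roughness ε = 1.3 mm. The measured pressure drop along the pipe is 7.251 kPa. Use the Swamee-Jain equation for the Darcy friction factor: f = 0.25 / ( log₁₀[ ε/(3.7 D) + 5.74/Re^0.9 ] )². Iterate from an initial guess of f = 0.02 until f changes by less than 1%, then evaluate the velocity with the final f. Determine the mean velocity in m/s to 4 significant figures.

Rearranging Darcy-Weisbach: V = √(2·ΔP·D/(f·L·ρ)). With ε/D = 0.0013/0.07096 = 0.0183, iterate starting from f = 0.02:
  f = 0.02 → V = √(2·7251·0.07096/(0.02·8.585·1138)) = 2.295 m/s; Re = ρVD/μ = 7.787e+04; f → 0.04785
  f = 0.04785 → V = 1.484 m/s; Re = 5.034e+04; f → 0.04823
Converged (Δf/f < 1%). With the final f = 0.04823: V = √(2·7251·0.07096/(0.04823·8.585·1138)) = 1.478 m/s.

V ≈ 1.478 m/s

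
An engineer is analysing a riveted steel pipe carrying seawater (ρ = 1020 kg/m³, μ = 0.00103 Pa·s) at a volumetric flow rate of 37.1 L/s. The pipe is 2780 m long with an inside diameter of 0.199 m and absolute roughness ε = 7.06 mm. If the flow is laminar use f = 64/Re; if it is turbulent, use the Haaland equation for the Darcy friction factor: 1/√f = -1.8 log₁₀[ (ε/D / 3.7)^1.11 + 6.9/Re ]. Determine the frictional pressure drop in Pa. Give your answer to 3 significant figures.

Q = 37.1 L/s = 37.1/1000 = 0.0371 m³/s.
Cross-sectional area A = πD²/4 = π(0.199)²/4 = 0.0311 m²; mean velocity V = Q/A = 0.0371/0.0311 = 1.193 m/s.
Reynolds number Re = ρVD/μ = 1020 · 1.193 · 0.199 / 0.00103 = 2.351e+05.
Re > 4000 → turbulent. Relative roughness ε/D = 0.00706/0.199 = 0.0355. Haaland: 1/√f = -1.8 log₁₀[(0.0355/3.7)^1.11 + 6.9/2.351e+05] = -1.8 log₁₀[0.00575 + 2.94e-05] = 4.028, so f = 0.06162.
Darcy-Weisbach: ΔP = f(L/D)(ρV²/2) = 0.06162·(2780/0.199)·(1020·1.193²/2) = 0.06162·1.397e+04·725.6 = 6.246e+05 Pa.

ΔP ≈ 625000 Pa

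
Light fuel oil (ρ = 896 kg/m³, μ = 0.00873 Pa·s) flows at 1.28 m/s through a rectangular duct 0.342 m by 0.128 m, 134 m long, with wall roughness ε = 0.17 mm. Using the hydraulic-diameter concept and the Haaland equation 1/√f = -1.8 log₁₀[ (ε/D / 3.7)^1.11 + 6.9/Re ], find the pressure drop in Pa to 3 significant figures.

ΔP ≈ 13900 Pa

Hydraulic diameter D_h = 4A/P = 4·(0.342·0.128)/(2·(0.342+0.128)) = 0.1751/0.94 = 0.1863 m.
Re = ρVD_h/μ = 896·1.28·0.1863/0.00873 = 2.447e+04.
ε/D_h = 0.00017/0.1863 = 0.000913; Haaland gives 1/√f = -1.8 log₁₀[9.89e-05+0.000282] = 6.155, so f = 0.0264.
ΔP = f(L/D_h)(ρV²/2) = 0.0264·134/0.1863·734 = 1.394e+04 Pa.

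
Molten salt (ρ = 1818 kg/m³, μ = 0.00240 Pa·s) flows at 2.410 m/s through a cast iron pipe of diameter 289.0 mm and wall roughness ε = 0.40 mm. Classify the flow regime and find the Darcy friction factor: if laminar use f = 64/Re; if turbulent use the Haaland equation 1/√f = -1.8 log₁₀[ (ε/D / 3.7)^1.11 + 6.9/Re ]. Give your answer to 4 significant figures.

Re = ρVD/μ = 1818·2.41·0.289/0.0024 = 5.276e+05.
Re > 4000 → turbulent. ε/D = 0.0004/0.289 = 0.00138; Haaland: 1/√f = -1.8 log₁₀[0.000157 + 1.31e-05] = 6.785, so f = 0.02172.

f ≈ 0.02172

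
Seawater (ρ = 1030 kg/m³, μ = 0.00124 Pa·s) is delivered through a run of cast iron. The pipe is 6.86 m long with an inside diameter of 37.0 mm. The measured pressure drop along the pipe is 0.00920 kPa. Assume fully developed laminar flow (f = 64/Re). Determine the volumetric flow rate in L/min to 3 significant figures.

For laminar flow, f = 64/Re with Re = ρVD/μ, so Darcy-Weisbach reduces to ΔP = 32μLV/D². Solving for V: V = ΔP·D²/(32μL) = 9.2·(0.037)²/(32·0.00124·6.86) = 0.04627 m/s.
Check: Re = ρVD/μ = 1030·0.04627·0.037/0.00124 = 1422 < 2300, so the laminar assumption holds.
Q = V·A = 0.04627·(π/4·0.037²) = 4.975e-05 m³/s = 2.98 L/min.

Q ≈ 2.98 L/min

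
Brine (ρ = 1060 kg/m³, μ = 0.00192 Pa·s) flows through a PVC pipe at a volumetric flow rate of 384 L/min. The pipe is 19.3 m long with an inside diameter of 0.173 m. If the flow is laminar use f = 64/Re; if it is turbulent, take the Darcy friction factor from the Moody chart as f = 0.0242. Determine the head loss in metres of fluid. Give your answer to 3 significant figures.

Q = 384 L/min = 384/60000 = 0.0064 m³/s.
Cross-sectional area A = πD²/4 = π(0.173)²/4 = 0.02351 m²; mean velocity V = Q/A = 0.0064/0.02351 = 0.2723 m/s.
Reynolds number Re = ρVD/μ = 1060 · 0.2723 · 0.173 / 0.00192 = 2.6e+04.
Re > 4000 → turbulent; use the Moody-chart value f = 0.0242.
Darcy-Weisbach: ΔP = f(L/D)(ρV²/2) = 0.0242·(19.3/0.173)·(1060·0.2723²/2) = 0.0242·111.6·39.29 = 106.1 Pa.
Head loss h_f = ΔP/(ρg) = 106.1/(1060·9.81) = 0.0102 m.

h_f ≈ 0.0102 m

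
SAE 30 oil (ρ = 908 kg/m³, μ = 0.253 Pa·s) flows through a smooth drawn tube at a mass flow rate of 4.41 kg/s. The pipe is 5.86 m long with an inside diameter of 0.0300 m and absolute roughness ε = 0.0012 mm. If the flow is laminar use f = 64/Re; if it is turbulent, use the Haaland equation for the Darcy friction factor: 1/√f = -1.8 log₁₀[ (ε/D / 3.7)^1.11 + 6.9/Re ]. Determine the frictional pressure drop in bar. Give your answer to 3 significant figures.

ΔP ≈ 3.62 bar

A = πD²/4 = π(0.03)²/4 = 0.0007069 m²; mean velocity V = ṁ/(ρA) = 4.41/(908 · 0.0007069) = 6.871 m/s.
Reynolds number Re = ρVD/μ = 908 · 6.871 · 0.03 / 0.253 = 739.8.
Re < 2300 → laminar flow, so f = 64/Re = 64/739.8 = 0.08651 (the turbulent correlation is not needed).
Darcy-Weisbach: ΔP = f(L/D)(ρV²/2) = 0.08651·(5.86/0.03)·(908·6.871²/2) = 0.08651·195.3·2.143e+04 = 3.622e+05 Pa.
ΔP = 3.622e+05 Pa = 3.62 bar.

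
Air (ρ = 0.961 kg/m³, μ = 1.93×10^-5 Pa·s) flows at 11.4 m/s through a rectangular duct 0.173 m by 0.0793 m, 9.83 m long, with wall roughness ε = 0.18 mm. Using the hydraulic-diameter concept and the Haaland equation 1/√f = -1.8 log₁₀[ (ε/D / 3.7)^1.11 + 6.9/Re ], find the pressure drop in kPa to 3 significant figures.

Hydraulic diameter D_h = 4A/P = 4·(0.173·0.0793)/(2·(0.173+0.0793)) = 0.05488/0.5046 = 0.1088 m.
Re = ρVD_h/μ = 0.961·11.4·0.1088/1.93e-05 = 6.173e+04.
ε/D_h = 0.00018/0.1088 = 0.00166; Haaland gives 1/√f = -1.8 log₁₀[0.000192+0.000112] = 6.333, so f = 0.02494.
ΔP = f(L/D_h)(ρV²/2) = 0.02494·9.83/0.1088·62.45 = 140.8 Pa.
ΔP = 0.141 kPa.

ΔP ≈ 0.141 kPa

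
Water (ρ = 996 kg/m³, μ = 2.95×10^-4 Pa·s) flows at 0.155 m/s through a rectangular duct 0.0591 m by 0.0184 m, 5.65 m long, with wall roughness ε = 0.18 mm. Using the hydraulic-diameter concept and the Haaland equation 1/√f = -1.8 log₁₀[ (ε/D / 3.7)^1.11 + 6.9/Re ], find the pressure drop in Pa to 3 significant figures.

ΔP ≈ 89.9 Pa

Hydraulic diameter D_h = 4A/P = 4·(0.0591·0.0184)/(2·(0.0591+0.0184)) = 0.00435/0.155 = 0.02806 m.
Re = ρVD_h/μ = 996·0.155·0.02806/0.000295 = 1.469e+04.
ε/D_h = 0.00018/0.02806 = 0.00641; Haaland gives 1/√f = -1.8 log₁₀[0.000861+0.00047] = 5.176, so f = 0.03732.
ΔP = f(L/D_h)(ρV²/2) = 0.03732·5.65/0.02806·11.96 = 89.9 Pa.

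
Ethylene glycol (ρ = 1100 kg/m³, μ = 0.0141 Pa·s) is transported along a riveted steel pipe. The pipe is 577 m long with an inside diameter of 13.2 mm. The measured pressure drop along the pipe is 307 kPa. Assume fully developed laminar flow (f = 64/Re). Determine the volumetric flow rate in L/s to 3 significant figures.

Q ≈ 0.0281 L/s

For laminar flow, f = 64/Re with Re = ρVD/μ, so Darcy-Weisbach reduces to ΔP = 32μLV/D². Solving for V: V = ΔP·D²/(32μL) = 3.07e+05·(0.0132)²/(32·0.0141·577) = 0.2055 m/s.
Check: Re = ρVD/μ = 1100·0.2055·0.0132/0.0141 = 211.6 < 2300, so the laminar assumption holds.
Q = V·A = 0.2055·(π/4·0.0132²) = 2.812e-05 m³/s = 0.0281 L/s.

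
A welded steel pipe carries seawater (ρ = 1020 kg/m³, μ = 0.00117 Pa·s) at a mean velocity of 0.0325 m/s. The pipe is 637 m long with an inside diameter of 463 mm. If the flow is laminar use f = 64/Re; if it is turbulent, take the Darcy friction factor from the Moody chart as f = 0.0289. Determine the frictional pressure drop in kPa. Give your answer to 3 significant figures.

Reynolds number Re = ρVD/μ = 1020 · 0.0325 · 0.463 / 0.00117 = 1.312e+04.
Re > 4000 → turbulent; use the Moody-chart value f = 0.0289.
Darcy-Weisbach: ΔP = f(L/D)(ρV²/2) = 0.0289·(637/0.463)·(1020·0.0325²/2) = 0.0289·1376·0.5387 = 21.42 Pa.
ΔP = 21.42 Pa = 0.0214 kPa.

ΔP ≈ 0.0214 kPa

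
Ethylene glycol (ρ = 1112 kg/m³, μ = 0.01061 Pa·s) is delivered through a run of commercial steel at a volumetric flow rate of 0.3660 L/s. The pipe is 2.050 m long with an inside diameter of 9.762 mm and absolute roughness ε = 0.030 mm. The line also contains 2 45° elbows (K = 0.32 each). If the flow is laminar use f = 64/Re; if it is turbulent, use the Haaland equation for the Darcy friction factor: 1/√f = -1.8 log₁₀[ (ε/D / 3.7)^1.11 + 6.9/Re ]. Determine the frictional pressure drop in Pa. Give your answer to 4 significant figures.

Q = 0.3660 L/s = 0.3660/1000 = 0.000366 m³/s.
Cross-sectional area A = πD²/4 = π(0.009762)²/4 = 7.485e-05 m²; mean velocity V = Q/A = 0.000366/7.485e-05 = 4.89 m/s.
Reynolds number Re = ρVD/μ = 1112 · 4.89 · 0.009762 / 0.0106 = 5003.
Re > 4000 → turbulent. Relative roughness ε/D = 3e-05/0.009762 = 0.00307. Haaland: 1/√f = -1.8 log₁₀[(0.00307/3.7)^1.11 + 6.9/5003] = -1.8 log₁₀[0.000381 + 0.00138] = 4.958, so f = 0.04068.
Total minor-loss coefficient ΣK = 2·0.32 = 0.64.
ΔP = [f·L/D + ΣK]·(ρV²/2) = [0.04068·2.05/0.009762 + 0.64]·(1112·4.89²/2) = [8.542 + 0.64]·1.33e+04 = 1.221e+05 Pa.

ΔP ≈ 122100 Pa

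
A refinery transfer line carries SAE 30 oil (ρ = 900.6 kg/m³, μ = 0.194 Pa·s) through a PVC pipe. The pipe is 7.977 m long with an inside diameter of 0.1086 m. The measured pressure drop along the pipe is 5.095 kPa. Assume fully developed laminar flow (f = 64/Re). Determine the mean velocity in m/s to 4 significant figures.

For laminar flow, f = 64/Re with Re = ρVD/μ, so Darcy-Weisbach reduces to ΔP = 32μLV/D². Solving for V: V = ΔP·D²/(32μL) = 5095·(0.1086)²/(32·0.194·7.977) = 1.213 m/s.
Check: Re = ρVD/μ = 900.6·1.213·0.1086/0.194 = 611.7 < 2300, so the laminar assumption holds.

V ≈ 1.213 m/s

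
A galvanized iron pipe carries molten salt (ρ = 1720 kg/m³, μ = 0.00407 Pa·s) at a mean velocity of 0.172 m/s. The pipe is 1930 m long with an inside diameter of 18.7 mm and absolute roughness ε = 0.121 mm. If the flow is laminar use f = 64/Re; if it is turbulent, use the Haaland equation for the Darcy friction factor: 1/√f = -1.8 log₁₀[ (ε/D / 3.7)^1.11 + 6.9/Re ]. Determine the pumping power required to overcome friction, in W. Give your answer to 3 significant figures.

Reynolds number Re = ρVD/μ = 1720 · 0.172 · 0.0187 / 0.00407 = 1359.
Re < 2300 → laminar flow, so f = 64/Re = 64/1359 = 0.04708 (the turbulent correlation is not needed).
Darcy-Weisbach: ΔP = f(L/D)(ρV²/2) = 0.04708·(1930/0.0187)·(1720·0.172²/2) = 0.04708·1.032e+05·25.44 = 1.236e+05 Pa.
Q = V·A = 0.172·0.0002746 = 4.724e-05 m³/s.
Pumping power P = QΔP = 4.724e-05·1.236e+05 = 5.840 W = 5.84 W.

P ≈ 5.84 W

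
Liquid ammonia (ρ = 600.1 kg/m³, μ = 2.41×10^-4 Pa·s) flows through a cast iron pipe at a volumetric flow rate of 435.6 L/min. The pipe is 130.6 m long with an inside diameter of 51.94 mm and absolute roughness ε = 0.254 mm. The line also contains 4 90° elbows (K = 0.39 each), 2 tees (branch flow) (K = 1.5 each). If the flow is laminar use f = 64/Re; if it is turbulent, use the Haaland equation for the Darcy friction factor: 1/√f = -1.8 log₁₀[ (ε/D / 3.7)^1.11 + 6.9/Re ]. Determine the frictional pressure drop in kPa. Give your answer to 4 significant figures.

ΔP ≈ 285.6 kPa

Q = 435.6 L/min = 435.6/60000 = 0.00726 m³/s.
Cross-sectional area A = πD²/4 = π(0.05194)²/4 = 0.002119 m²; mean velocity V = Q/A = 0.00726/0.002119 = 3.426 m/s.
Reynolds number Re = ρVD/μ = 600.1 · 3.426 · 0.05194 / 0.000241 = 4.432e+05.
Re > 4000 → turbulent. Relative roughness ε/D = 0.000254/0.05194 = 0.00489. Haaland: 1/√f = -1.8 log₁₀[(0.00489/3.7)^1.11 + 6.9/4.432e+05] = -1.8 log₁₀[0.000637 + 1.56e-05] = 5.733, so f = 0.03042.
Total minor-loss coefficient ΣK = 4·0.39 + 2·1.5 = 4.56.
ΔP = [f·L/D + ΣK]·(ρV²/2) = [0.03042·130.6/0.05194 + 4.56]·(600.1·3.426²/2) = [76.5 + 4.56]·3523 = 2.856e+05 Pa.
ΔP = 2.856e+05 Pa = 285.6 kPa.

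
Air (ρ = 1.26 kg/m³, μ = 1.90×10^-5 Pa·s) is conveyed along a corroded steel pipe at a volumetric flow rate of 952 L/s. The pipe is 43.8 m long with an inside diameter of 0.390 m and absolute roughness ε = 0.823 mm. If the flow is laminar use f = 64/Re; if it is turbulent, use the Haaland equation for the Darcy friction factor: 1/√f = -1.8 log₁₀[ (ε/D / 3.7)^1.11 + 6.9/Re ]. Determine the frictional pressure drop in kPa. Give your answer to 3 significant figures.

Q = 952 L/s = 952/1000 = 0.952 m³/s.
Cross-sectional area A = πD²/4 = π(0.39)²/4 = 0.1195 m²; mean velocity V = Q/A = 0.952/0.1195 = 7.969 m/s.
Reynolds number Re = ρVD/μ = 1.26 · 7.969 · 0.39 / 1.9e-05 = 2.061e+05.
Re > 4000 → turbulent. Relative roughness ε/D = 0.000823/0.39 = 0.00211. Haaland: 1/√f = -1.8 log₁₀[(0.00211/3.7)^1.11 + 6.9/2.061e+05] = -1.8 log₁₀[0.000251 + 3.35e-05] = 6.383, so f = 0.02454.
Darcy-Weisbach: ΔP = f(L/D)(ρV²/2) = 0.02454·(43.8/0.39)·(1.26·7.969²/2) = 0.02454·112.3·40.01 = 110.3 Pa.
ΔP = 110.3 Pa = 0.110 kPa.

ΔP ≈ 0.110 kPa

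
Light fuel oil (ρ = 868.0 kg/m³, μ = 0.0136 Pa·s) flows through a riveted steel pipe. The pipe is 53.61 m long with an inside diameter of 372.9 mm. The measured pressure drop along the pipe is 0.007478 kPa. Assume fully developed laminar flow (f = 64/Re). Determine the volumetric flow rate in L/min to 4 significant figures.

For laminar flow, f = 64/Re with Re = ρVD/μ, so Darcy-Weisbach reduces to ΔP = 32μLV/D². Solving for V: V = ΔP·D²/(32μL) = 7.478·(0.3729)²/(32·0.0136·53.61) = 0.04457 m/s.
Check: Re = ρVD/μ = 868·0.04457·0.3729/0.0136 = 1061 < 2300, so the laminar assumption holds.
Q = V·A = 0.04457·(π/4·0.3729²) = 0.004868 m³/s = 292.1 L/min.

Q ≈ 292.1 L/min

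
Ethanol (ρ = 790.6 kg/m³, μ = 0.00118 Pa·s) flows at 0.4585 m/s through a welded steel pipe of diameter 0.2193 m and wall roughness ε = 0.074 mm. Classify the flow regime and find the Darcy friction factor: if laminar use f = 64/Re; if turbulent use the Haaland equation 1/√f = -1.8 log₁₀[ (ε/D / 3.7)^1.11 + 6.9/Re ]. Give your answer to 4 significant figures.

f ≈ 0.02062

Re = ρVD/μ = 790.6·0.4585·0.2193/0.00118 = 6.737e+04.
Re > 4000 → turbulent. ε/D = 7.4e-05/0.2193 = 0.000337; Haaland: 1/√f = -1.8 log₁₀[3.28e-05 + 0.000102] = 6.964, so f = 0.02062.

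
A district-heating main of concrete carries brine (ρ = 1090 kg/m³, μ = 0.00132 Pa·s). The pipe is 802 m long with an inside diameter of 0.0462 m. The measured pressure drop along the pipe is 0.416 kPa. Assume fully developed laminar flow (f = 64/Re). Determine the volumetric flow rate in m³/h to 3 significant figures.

Q ≈ 0.158 m³/h

For laminar flow, f = 64/Re with Re = ρVD/μ, so Darcy-Weisbach reduces to ΔP = 32μLV/D². Solving for V: V = ΔP·D²/(32μL) = 416·(0.0462)²/(32·0.00132·802) = 0.02621 m/s.
Check: Re = ρVD/μ = 1090·0.02621·0.0462/0.00132 = 999.9 < 2300, so the laminar assumption holds.
Q = V·A = 0.02621·(π/4·0.0462²) = 4.394e-05 m³/s = 0.158 m³/h.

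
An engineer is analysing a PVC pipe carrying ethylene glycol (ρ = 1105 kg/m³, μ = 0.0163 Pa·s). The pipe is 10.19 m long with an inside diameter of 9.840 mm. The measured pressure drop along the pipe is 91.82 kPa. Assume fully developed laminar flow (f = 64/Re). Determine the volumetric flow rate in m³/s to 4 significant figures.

Q ≈ 1.272×10^-4 m³/s

For laminar flow, f = 64/Re with Re = ρVD/μ, so Darcy-Weisbach reduces to ΔP = 32μLV/D². Solving for V: V = ΔP·D²/(32μL) = 9.182e+04·(0.00984)²/(32·0.0163·10.19) = 1.673 m/s.
Check: Re = ρVD/μ = 1105·1.673·0.00984/0.0163 = 1116 < 2300, so the laminar assumption holds.
Q = V·A = 1.673·(π/4·0.00984²) = 0.0001272 m³/s = 1.272×10^-4 m³/s.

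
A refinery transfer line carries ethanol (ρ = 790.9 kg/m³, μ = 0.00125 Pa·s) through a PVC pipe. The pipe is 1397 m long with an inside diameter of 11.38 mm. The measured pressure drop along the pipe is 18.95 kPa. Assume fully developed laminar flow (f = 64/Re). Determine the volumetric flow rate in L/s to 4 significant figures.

Q ≈ 0.004467 L/s

For laminar flow, f = 64/Re with Re = ρVD/μ, so Darcy-Weisbach reduces to ΔP = 32μLV/D². Solving for V: V = ΔP·D²/(32μL) = 1.895e+04·(0.01138)²/(32·0.00125·1397) = 0.04392 m/s.
Check: Re = ρVD/μ = 790.9·0.04392·0.01138/0.00125 = 316.2 < 2300, so the laminar assumption holds.
Q = V·A = 0.04392·(π/4·0.01138²) = 4.467e-06 m³/s = 0.004467 L/s.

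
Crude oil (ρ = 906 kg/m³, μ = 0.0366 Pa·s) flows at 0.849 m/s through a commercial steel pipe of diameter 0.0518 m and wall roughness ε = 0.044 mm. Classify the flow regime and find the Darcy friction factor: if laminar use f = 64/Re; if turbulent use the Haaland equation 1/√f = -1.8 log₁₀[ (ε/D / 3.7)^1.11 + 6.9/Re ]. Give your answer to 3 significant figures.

f ≈ 0.0588

Re = ρVD/μ = 906·0.849·0.0518/0.0366 = 1089.
Re < 2300 → laminar, so f = 64/Re = 0.05879 (roughness is irrelevant in laminar flow).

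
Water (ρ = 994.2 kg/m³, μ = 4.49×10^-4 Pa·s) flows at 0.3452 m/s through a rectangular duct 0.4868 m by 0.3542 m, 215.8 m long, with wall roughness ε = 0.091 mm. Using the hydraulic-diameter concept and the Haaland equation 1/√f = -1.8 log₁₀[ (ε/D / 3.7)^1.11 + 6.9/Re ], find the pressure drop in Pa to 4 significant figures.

Hydraulic diameter D_h = 4A/P = 4·(0.4868·0.3542)/(2·(0.4868+0.3542)) = 0.6897/1.682 = 0.41 m.
Re = ρVD_h/μ = 994.2·0.3452·0.41/0.000449 = 3.134e+05.
ε/D_h = 9.1e-05/0.41 = 0.000222; Haaland gives 1/√f = -1.8 log₁₀[2.06e-05+2.2e-05] = 7.867, so f = 0.01616.
ΔP = f(L/D_h)(ρV²/2) = 0.01616·215.8/0.41·59.24 = 503.7 Pa.

ΔP ≈ 503.7 Pa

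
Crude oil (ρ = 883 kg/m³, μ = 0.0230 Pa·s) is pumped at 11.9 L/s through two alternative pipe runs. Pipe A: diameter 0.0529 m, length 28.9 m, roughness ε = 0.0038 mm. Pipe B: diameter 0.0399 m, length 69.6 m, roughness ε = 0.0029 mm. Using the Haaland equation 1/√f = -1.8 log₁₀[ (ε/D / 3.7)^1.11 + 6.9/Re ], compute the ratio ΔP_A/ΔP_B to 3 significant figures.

Pipe A: V = Q/A = 0.0119/0.002198 = 5.414 m/s; Re = 1.1e+04; ε/D = 7.18e-05; Haaland → f = 0.03017; ΔP_A = f(L/D)(ρV²/2) = 2.133e+05 Pa.
Pipe B: V = Q/A = 0.0119/0.00125 = 9.517 m/s; Re = 1.458e+04; ε/D = 7.27e-05; Haaland → f = 0.02801; ΔP_B = f(L/D)(ρV²/2) = 1.954e+06 Pa.
ΔP_A/ΔP_B = 2.133e+05/1.954e+06 = 0.109.

ΔP_A/ΔP_B ≈ 0.109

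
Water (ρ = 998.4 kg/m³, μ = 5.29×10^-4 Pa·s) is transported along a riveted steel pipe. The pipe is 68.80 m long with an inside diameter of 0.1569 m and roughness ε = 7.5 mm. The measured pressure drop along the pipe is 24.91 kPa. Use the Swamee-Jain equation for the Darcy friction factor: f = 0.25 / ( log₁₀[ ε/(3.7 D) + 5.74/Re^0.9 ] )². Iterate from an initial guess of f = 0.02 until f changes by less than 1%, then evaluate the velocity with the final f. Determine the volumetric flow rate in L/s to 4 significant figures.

Q ≈ 24.61 L/s

Rearranging Darcy-Weisbach: V = √(2·ΔP·D/(f·L·ρ)). With ε/D = 0.0075/0.1569 = 0.0478, iterate starting from f = 0.02:
  f = 0.02 → V = √(2·2.491e+04·0.1569/(0.02·68.8·998.4)) = 2.385 m/s; Re = ρVD/μ = 7.064e+05; f → 0.07016
  f = 0.07016 → V = 1.274 m/s; Re = 3.771e+05; f → 0.07022
Converged (Δf/f < 1%). With the final f = 0.07022: V = √(2·2.491e+04·0.1569/(0.07022·68.8·998.4)) = 1.273 m/s.
Q = V·A = 1.273·(π/4·0.1569²) = 0.02461 m³/s = 24.61 L/s.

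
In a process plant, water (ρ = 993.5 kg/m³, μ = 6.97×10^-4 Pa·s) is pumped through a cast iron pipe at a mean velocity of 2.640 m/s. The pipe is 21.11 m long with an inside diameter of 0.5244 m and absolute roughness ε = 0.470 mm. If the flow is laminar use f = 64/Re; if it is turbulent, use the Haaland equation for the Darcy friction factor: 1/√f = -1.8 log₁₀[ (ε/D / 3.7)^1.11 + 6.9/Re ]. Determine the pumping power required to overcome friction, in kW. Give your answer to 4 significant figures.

Reynolds number Re = ρVD/μ = 993.5 · 2.64 · 0.5244 / 0.000697 = 1.973e+06.
Re > 4000 → turbulent. Relative roughness ε/D = 0.00047/0.5244 = 0.000896. Haaland: 1/√f = -1.8 log₁₀[(0.000896/3.7)^1.11 + 6.9/1.973e+06] = -1.8 log₁₀[9.69e-05 + 3.5e-06] = 7.197, so f = 0.01931.
Darcy-Weisbach: ΔP = f(L/D)(ρV²/2) = 0.01931·(21.11/0.5244)·(993.5·2.64²/2) = 0.01931·40.26·3462 = 2691 Pa.
Q = V·A = 2.64·0.216 = 0.5702 m³/s.
Pumping power P = QΔP = 0.5702·2691 = 1534.4 W = 1.534 kW.

P ≈ 1.534 kW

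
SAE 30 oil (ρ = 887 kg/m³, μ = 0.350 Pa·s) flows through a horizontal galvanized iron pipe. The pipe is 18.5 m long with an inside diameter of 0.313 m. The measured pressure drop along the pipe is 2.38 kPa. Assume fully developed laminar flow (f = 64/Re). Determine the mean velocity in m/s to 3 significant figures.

V ≈ 1.13 m/s

For laminar flow, f = 64/Re with Re = ρVD/μ, so Darcy-Weisbach reduces to ΔP = 32μLV/D². Solving for V: V = ΔP·D²/(32μL) = 2380·(0.313)²/(32·0.35·18.5) = 1.125 m/s.
Check: Re = ρVD/μ = 887·1.125·0.313/0.35 = 892.6 < 2300, so the laminar assumption holds.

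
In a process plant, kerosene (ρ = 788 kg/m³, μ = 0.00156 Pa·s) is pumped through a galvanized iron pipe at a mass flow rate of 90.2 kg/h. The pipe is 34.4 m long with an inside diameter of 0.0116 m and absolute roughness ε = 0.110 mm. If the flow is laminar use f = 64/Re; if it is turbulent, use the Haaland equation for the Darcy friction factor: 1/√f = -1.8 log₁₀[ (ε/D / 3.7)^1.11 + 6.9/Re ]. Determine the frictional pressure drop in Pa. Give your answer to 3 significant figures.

ṁ = 90.2 kg/h = 90.2/3600 = 0.02506 kg/s.
A = πD²/4 = π(0.0116)²/4 = 0.0001057 m²; mean velocity V = ṁ/(ρA) = 0.02506/(788 · 0.0001057) = 0.3009 m/s.
Reynolds number Re = ρVD/μ = 788 · 0.3009 · 0.0116 / 0.00156 = 1763.
Re < 2300 → laminar flow, so f = 64/Re = 64/1763 = 0.0363 (the turbulent correlation is not needed).
Darcy-Weisbach: ΔP = f(L/D)(ρV²/2) = 0.0363·(34.4/0.0116)·(788·0.3009²/2) = 0.0363·2966·35.66 = 3840 Pa.

ΔP ≈ 3840 Pa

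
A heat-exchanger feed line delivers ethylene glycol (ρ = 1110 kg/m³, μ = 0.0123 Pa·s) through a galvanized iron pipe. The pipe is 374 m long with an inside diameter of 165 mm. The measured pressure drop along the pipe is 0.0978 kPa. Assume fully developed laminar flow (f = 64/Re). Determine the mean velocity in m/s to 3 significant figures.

For laminar flow, f = 64/Re with Re = ρVD/μ, so Darcy-Weisbach reduces to ΔP = 32μLV/D². Solving for V: V = ΔP·D²/(32μL) = 97.8·(0.165)²/(32·0.0123·374) = 0.01809 m/s.
Check: Re = ρVD/μ = 1110·0.01809·0.165/0.0123 = 269.3 < 2300, so the laminar assumption holds.

V ≈ 0.0181 m/s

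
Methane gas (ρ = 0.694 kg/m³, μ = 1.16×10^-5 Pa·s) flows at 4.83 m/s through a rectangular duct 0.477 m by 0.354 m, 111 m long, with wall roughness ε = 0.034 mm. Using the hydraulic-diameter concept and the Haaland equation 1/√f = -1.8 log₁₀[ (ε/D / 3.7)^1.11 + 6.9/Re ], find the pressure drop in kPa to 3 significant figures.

Hydraulic diameter D_h = 4A/P = 4·(0.477·0.354)/(2·(0.477+0.354)) = 0.6754/1.662 = 0.4064 m.
Re = ρVD_h/μ = 0.694·4.83·0.4064/1.16e-05 = 1.174e+05.
ε/D_h = 3.4e-05/0.4064 = 8.37e-05; Haaland gives 1/√f = -1.8 log₁₀[6.97e-06+5.88e-05] = 7.528, so f = 0.01765.
ΔP = f(L/D_h)(ρV²/2) = 0.01765·111/0.4064·8.095 = 39.01 Pa.
ΔP = 0.0390 kPa.

ΔP ≈ 0.0390 kPa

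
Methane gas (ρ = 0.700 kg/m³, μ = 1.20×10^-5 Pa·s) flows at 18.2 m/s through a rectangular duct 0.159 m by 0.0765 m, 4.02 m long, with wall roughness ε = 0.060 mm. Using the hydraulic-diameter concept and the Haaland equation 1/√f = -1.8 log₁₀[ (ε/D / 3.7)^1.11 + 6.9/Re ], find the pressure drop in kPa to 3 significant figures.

ΔP ≈ 0.0910 kPa

Hydraulic diameter D_h = 4A/P = 4·(0.159·0.0765)/(2·(0.159+0.0765)) = 0.04865/0.471 = 0.1033 m.
Re = ρVD_h/μ = 0.7·18.2·0.1033/1.2e-05 = 1.097e+05.
ε/D_h = 6e-05/0.1033 = 0.000581; Haaland gives 1/√f = -1.8 log₁₀[5.99e-05+6.29e-05] = 7.039, so f = 0.02018.
ΔP = f(L/D_h)(ρV²/2) = 0.02018·4.02/0.1033·115.9 = 91.05 Pa.
ΔP = 0.0910 kPa.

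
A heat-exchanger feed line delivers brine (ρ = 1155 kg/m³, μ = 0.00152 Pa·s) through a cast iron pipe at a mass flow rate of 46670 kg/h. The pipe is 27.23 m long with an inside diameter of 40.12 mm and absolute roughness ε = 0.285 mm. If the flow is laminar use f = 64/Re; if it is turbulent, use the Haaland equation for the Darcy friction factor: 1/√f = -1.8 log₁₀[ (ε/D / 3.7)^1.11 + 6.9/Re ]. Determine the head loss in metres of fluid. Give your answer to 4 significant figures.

ṁ = 46670 kg/h = 46670/3600 = 12.96 kg/s.
A = πD²/4 = π(0.04012)²/4 = 0.001264 m²; mean velocity V = ṁ/(ρA) = 12.96/(1155 · 0.001264) = 8.879 m/s.
Reynolds number Re = ρVD/μ = 1155 · 8.879 · 0.04012 / 0.00152 = 2.707e+05.
Re > 4000 → turbulent. Relative roughness ε/D = 0.000285/0.04012 = 0.0071. Haaland: 1/√f = -1.8 log₁₀[(0.0071/3.7)^1.11 + 6.9/2.707e+05] = -1.8 log₁₀[0.000965 + 2.55e-05] = 5.408, so f = 0.0342.
Darcy-Weisbach: ΔP = f(L/D)(ρV²/2) = 0.0342·(27.23/0.04012)·(1155·8.879²/2) = 0.0342·678.7·4.552e+04 = 1.057e+06 Pa.
Head loss h_f = ΔP/(ρg) = 1.057e+06/(1155·9.81) = 93.25 m.

h_f ≈ 93.25 m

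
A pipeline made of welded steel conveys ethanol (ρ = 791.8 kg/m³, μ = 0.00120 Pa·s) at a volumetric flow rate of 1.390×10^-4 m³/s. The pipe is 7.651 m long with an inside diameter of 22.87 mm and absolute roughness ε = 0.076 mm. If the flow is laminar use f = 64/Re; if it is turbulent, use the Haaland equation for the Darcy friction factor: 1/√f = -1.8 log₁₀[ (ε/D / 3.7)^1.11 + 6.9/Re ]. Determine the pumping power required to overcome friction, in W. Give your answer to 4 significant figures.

Cross-sectional area A = πD²/4 = π(0.02287)²/4 = 0.0004108 m²; mean velocity V = Q/A = 0.000139/0.0004108 = 0.3384 m/s.
Reynolds number Re = ρVD/μ = 791.8 · 0.3384 · 0.02287 / 0.0012 = 5106.
Re > 4000 → turbulent. Relative roughness ε/D = 7.6e-05/0.02287 = 0.00332. Haaland: 1/√f = -1.8 log₁₀[(0.00332/3.7)^1.11 + 6.9/5106] = -1.8 log₁₀[0.000415 + 0.00135] = 4.955, so f = 0.04073.
Darcy-Weisbach: ΔP = f(L/D)(ρV²/2) = 0.04073·(7.651/0.02287)·(791.8·0.3384²/2) = 0.04073·334.5·45.33 = 617.6 Pa.
Pumping power P = QΔP = 0.000139·617.6 = 0.085845 W = 0.08584 W.

P ≈ 0.08584 W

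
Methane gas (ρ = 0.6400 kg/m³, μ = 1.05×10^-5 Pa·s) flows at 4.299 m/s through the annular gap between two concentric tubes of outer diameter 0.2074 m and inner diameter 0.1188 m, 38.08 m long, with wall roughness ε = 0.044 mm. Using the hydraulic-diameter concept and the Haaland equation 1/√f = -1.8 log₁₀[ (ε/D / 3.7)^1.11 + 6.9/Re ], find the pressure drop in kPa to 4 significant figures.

ΔP ≈ 0.06557 kPa

Hydraulic diameter D_h = 4A/P = D_o - D_i = 0.2074 - 0.1188 = 0.0886 m.
Re = ρVD_h/μ = 0.64·4.299·0.0886/1.05e-05 = 2.322e+04.
ε/D_h = 4.4e-05/0.0886 = 0.000497; Haaland gives 1/√f = -1.8 log₁₀[5.03e-05+0.000297] = 6.226, so f = 0.0258.
ΔP = f(L/D_h)(ρV²/2) = 0.0258·38.08/0.0886·5.914 = 65.57 Pa.
ΔP = 0.06557 kPa.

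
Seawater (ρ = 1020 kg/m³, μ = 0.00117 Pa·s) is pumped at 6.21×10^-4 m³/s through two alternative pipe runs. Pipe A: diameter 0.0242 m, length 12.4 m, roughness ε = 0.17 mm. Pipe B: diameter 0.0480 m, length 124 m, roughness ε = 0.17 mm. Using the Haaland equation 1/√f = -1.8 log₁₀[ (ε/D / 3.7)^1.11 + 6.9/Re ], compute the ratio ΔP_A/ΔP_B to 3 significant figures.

ΔP_A/ΔP_B ≈ 3.31

Pipe A: V = Q/A = 0.000621/0.00046 = 1.35 m/s; Re = 2.848e+04; ε/D = 0.00702; Haaland → f = 0.03613; ΔP_A = f(L/D)(ρV²/2) = 1.721e+04 Pa.
Pipe B: V = Q/A = 0.000621/0.00181 = 0.3432 m/s; Re = 1.436e+04; ε/D = 0.00354; Haaland → f = 0.03354; ΔP_B = f(L/D)(ρV²/2) = 5205 Pa.
ΔP_A/ΔP_B = 1.721e+04/5205 = 3.31.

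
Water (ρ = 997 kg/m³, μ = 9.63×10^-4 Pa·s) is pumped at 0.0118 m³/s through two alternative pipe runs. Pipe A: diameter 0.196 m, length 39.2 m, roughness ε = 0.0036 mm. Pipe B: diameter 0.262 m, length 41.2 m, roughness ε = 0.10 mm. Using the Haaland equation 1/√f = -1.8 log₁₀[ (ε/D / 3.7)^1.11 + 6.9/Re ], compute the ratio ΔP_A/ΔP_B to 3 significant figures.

Pipe A: V = Q/A = 0.0118/0.03017 = 0.3911 m/s; Re = 7.936e+04; ε/D = 1.84e-05; Haaland → f = 0.01878; ΔP_A = f(L/D)(ρV²/2) = 286.3 Pa.
Pipe B: V = Q/A = 0.0118/0.05391 = 0.2189 m/s; Re = 5.937e+04; ε/D = 0.000382; Haaland → f = 0.02123; ΔP_B = f(L/D)(ρV²/2) = 79.72 Pa.
ΔP_A/ΔP_B = 286.3/79.72 = 3.59.

ΔP_A/ΔP_B ≈ 3.59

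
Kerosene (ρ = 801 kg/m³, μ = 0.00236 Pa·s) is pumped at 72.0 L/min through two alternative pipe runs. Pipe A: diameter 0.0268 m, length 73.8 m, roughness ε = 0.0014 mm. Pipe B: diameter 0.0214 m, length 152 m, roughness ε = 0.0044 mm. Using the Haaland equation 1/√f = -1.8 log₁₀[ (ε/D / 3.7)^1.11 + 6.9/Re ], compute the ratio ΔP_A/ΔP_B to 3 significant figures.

ΔP_A/ΔP_B ≈ 0.165

Pipe A: V = Q/A = 0.0012/0.0005641 = 2.127 m/s; Re = 1.935e+04; ε/D = 5.22e-05; Haaland → f = 0.02604; ΔP_A = f(L/D)(ρV²/2) = 1.3e+05 Pa.
Pipe B: V = Q/A = 0.0012/0.0003597 = 3.336 m/s; Re = 2.423e+04; ε/D = 0.000206; Haaland → f = 0.02494; ΔP_B = f(L/D)(ρV²/2) = 7.898e+05 Pa.
ΔP_A/ΔP_B = 1.3e+05/7.898e+05 = 0.165.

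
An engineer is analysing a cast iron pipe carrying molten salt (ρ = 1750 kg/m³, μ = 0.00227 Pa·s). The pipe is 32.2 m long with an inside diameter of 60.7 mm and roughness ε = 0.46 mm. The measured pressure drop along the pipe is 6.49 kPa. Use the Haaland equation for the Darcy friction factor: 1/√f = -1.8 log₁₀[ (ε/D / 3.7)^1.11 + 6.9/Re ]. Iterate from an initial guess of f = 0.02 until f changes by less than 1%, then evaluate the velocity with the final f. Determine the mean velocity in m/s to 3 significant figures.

V ≈ 0.616 m/s

Rearranging Darcy-Weisbach: V = √(2·ΔP·D/(f·L·ρ)). With ε/D = 0.00046/0.0607 = 0.00758, iterate starting from f = 0.02:
  f = 0.02 → V = √(2·6490·0.0607/(0.02·32.2·1750)) = 0.8361 m/s; Re = ρVD/μ = 3.913e+04; f → 0.03629
  f = 0.03629 → V = 0.6207 m/s; Re = 2.904e+04; f → 0.03683
  f = 0.03683 → V = 0.6161 m/s; Re = 2.883e+04; f → 0.03685
Converged (Δf/f < 1%). With the final f = 0.03685: V = √(2·6490·0.0607/(0.03685·32.2·1750)) = 0.616 m/s.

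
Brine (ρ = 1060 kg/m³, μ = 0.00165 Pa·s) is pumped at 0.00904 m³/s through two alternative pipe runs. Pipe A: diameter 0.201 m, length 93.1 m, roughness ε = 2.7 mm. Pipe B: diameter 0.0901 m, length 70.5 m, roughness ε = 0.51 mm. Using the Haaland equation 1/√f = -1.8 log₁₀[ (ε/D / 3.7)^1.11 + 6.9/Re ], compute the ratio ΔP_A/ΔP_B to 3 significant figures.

ΔP_A/ΔP_B ≈ 0.0318

Pipe A: V = Q/A = 0.00904/0.03173 = 0.2849 m/s; Re = 3.679e+04; ε/D = 0.0134; Haaland → f = 0.04334; ΔP_A = f(L/D)(ρV²/2) = 863.5 Pa.
Pipe B: V = Q/A = 0.00904/0.006376 = 1.418 m/s; Re = 8.207e+04; ε/D = 0.00566; Haaland → f = 0.03256; ΔP_B = f(L/D)(ρV²/2) = 2.714e+04 Pa.
ΔP_A/ΔP_B = 863.5/2.714e+04 = 0.0318.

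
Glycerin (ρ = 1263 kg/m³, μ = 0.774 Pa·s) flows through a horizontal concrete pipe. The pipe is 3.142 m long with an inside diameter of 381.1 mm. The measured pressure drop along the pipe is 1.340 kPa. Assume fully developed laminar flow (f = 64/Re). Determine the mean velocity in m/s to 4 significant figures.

For laminar flow, f = 64/Re with Re = ρVD/μ, so Darcy-Weisbach reduces to ΔP = 32μLV/D². Solving for V: V = ΔP·D²/(32μL) = 1340·(0.3811)²/(32·0.774·3.142) = 2.501 m/s.
Check: Re = ρVD/μ = 1263·2.501·0.3811/0.774 = 1555 < 2300, so the laminar assumption holds.

V ≈ 2.501 m/s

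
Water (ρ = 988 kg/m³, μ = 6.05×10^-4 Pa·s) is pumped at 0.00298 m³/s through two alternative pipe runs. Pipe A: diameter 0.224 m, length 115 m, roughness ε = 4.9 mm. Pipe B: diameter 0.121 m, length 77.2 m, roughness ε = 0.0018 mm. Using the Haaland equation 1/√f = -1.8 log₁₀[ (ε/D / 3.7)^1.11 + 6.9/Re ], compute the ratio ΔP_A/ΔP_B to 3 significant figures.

ΔP_A/ΔP_B ≈ 0.172

Pipe A: V = Q/A = 0.00298/0.03941 = 0.07562 m/s; Re = 2.766e+04; ε/D = 0.0219; Haaland → f = 0.05174; ΔP_A = f(L/D)(ρV²/2) = 75.04 Pa.
Pipe B: V = Q/A = 0.00298/0.0115 = 0.2592 m/s; Re = 5.121e+04; ε/D = 1.49e-05; Haaland → f = 0.02064; ΔP_B = f(L/D)(ρV²/2) = 436.8 Pa.
ΔP_A/ΔP_B = 75.04/436.8 = 0.172.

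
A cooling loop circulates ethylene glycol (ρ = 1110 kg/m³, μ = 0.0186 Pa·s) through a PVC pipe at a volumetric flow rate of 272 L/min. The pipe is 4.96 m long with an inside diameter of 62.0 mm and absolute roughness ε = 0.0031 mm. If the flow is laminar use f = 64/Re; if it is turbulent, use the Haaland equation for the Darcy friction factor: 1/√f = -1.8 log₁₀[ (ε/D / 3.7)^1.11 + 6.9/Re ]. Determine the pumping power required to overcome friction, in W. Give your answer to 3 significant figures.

P ≈ 16.6 W

Q = 272 L/min = 272/60000 = 0.004533 m³/s.
Cross-sectional area A = πD²/4 = π(0.062)²/4 = 0.003019 m²; mean velocity V = Q/A = 0.004533/0.003019 = 1.502 m/s.
Reynolds number Re = ρVD/μ = 1110 · 1.502 · 0.062 / 0.0186 = 5556.
Re > 4000 → turbulent. Relative roughness ε/D = 3.1e-06/0.062 = 5e-05. Haaland: 1/√f = -1.8 log₁₀[(5e-05/3.7)^1.11 + 6.9/5556] = -1.8 log₁₀[3.94e-06 + 0.00124] = 5.228, so f = 0.03659.
Darcy-Weisbach: ΔP = f(L/D)(ρV²/2) = 0.03659·(4.96/0.062)·(1110·1.502²/2) = 0.03659·80·1251 = 3662 Pa.
Pumping power P = QΔP = 0.004533·3662 = 16.60 W = 16.6 W.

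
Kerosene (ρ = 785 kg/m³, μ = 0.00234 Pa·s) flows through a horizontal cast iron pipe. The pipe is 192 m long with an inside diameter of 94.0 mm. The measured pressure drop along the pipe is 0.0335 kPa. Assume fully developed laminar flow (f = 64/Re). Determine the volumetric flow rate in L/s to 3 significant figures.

For laminar flow, f = 64/Re with Re = ρVD/μ, so Darcy-Weisbach reduces to ΔP = 32μLV/D². Solving for V: V = ΔP·D²/(32μL) = 33.5·(0.094)²/(32·0.00234·192) = 0.02059 m/s.
Check: Re = ρVD/μ = 785·0.02059·0.094/0.00234 = 649.3 < 2300, so the laminar assumption holds.
Q = V·A = 0.02059·(π/4·0.094²) = 0.0001429 m³/s = 0.143 L/s.

Q ≈ 0.143 L/s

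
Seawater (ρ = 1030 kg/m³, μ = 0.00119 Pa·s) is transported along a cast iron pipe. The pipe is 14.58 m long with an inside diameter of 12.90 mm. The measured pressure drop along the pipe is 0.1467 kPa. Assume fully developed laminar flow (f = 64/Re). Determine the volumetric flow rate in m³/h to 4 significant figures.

Q ≈ 0.02069 m³/h

For laminar flow, f = 64/Re with Re = ρVD/μ, so Darcy-Weisbach reduces to ΔP = 32μLV/D². Solving for V: V = ΔP·D²/(32μL) = 146.7·(0.0129)²/(32·0.00119·14.58) = 0.04397 m/s.
Check: Re = ρVD/μ = 1030·0.04397·0.0129/0.00119 = 490.9 < 2300, so the laminar assumption holds.
Q = V·A = 0.04397·(π/4·0.0129²) = 5.747e-06 m³/s = 0.02069 m³/h.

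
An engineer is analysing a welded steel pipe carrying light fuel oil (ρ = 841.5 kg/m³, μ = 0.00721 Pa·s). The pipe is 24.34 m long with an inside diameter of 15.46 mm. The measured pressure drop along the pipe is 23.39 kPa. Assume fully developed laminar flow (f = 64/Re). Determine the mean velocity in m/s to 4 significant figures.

For laminar flow, f = 64/Re with Re = ρVD/μ, so Darcy-Weisbach reduces to ΔP = 32μLV/D². Solving for V: V = ΔP·D²/(32μL) = 2.339e+04·(0.01546)²/(32·0.00721·24.34) = 0.9955 m/s.
Check: Re = ρVD/μ = 841.5·0.9955·0.01546/0.00721 = 1796 < 2300, so the laminar assumption holds.

V ≈ 0.9955 m/s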